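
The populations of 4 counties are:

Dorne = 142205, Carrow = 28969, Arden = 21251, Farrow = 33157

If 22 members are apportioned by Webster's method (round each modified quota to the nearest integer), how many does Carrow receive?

Standard divisor 225582/22 ≈ 10253.727; standard quotas: Dorne 13.869, Carrow 2.825, Arden 2.073, Farrow 3.234.
Rounding to the nearest integer gives Dorne 14, Carrow 3, Arden 2, Farrow 3 — total 22, matching the house size, so no adjustment is needed.
Carrow receives 3.

3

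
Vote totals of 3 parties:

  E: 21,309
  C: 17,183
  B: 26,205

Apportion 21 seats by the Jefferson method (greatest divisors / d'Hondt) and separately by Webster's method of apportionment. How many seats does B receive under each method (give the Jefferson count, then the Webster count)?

Jefferson: E 7, C 5, B 9.
Webster: E 7, C 6, B 8.
B gets 9 under Jefferson and 8 under Webster.

9 and 8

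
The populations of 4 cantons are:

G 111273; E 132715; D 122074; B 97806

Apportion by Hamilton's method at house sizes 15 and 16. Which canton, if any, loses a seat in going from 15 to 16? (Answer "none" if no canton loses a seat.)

none

At 15 seats: G 4, E 4, D 4, B 3.
At 16 seats: G 4, E 5, D 4, B 3.
No canton's allocation decreased.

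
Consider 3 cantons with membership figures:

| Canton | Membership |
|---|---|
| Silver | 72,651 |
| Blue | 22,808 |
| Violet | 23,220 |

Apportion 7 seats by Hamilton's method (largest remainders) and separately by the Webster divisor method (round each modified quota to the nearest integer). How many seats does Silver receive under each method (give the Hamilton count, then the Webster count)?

Hamilton: Silver 4, Blue 1, Violet 2.
Webster: Silver 5, Blue 1, Violet 1.
Silver gets 4 under Hamilton and 5 under Webster.

4 and 5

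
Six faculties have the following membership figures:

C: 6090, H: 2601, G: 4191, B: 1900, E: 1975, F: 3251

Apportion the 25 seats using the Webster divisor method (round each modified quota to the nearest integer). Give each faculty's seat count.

C=8, H=3, G=5, B=2, E=3, F=4

Standard divisor 20008/25 ≈ 800.32; standard quotas: C 7.609, H 3.250, G 5.237, B 2.374, E 2.468, F 4.062.
Rounding to the nearest integer gives 8, 3, 5, 2, 2, 4 = 24 seats, so the divisor must be adjusted.
With modified divisor 780: modified quotas C 7.808, H 3.335, G 5.373, B 2.436, E 2.532, F 4.168.
Rounding to the nearest integer: C 8, H 3, G 5, B 2, E 3, F 4 (total 25).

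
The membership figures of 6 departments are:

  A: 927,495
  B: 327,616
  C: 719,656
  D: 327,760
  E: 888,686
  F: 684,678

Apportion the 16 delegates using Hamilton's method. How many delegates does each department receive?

A 4, B 1, C 3, D 1, E 4, F 3

Total 3875891; standard divisor 3875891/16 ≈ 242243.188.
Standard quotas: A 3.8288, B 1.3524, C 2.9708, D 1.3530, E 3.6686, F 2.8264.
Lower quotas: A 3, B 1, C 2, D 1, E 3, F 2 (sum 12, leaving 4 seats).
Remainders in descending order: C 0.9708, A 0.8288, F 0.8264, E 0.6686, D 0.3530, B 0.3524.
Largest remainders: C, A, F, E receive the extra seats.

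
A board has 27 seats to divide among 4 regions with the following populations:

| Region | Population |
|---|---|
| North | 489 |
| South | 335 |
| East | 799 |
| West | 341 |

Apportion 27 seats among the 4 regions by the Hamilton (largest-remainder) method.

Total 1964; standard divisor 1964/27 ≈ 72.741.
Standard quotas: North 6.723, South 4.605, East 10.984, West 4.688.
Lower quotas: North 6, South 4, East 10, West 4 (sum 24, leaving 3 seats).
Remainders in descending order: East 0.984, North 0.723, West 0.688, South 0.605.
Largest remainders: East, North, West receive the extra seats.

North: 7, South: 4, East: 11, West: 5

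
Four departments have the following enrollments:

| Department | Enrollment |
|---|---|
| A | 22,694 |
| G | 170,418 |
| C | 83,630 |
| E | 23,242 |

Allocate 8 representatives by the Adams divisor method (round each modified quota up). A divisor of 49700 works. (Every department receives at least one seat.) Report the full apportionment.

With modified divisor 49700: modified quotas A 0.457, G 3.429, C 1.683, E 0.468.
Rounding up: A 1, G 4, C 2, E 1 (total 8).

A: 1; G: 4; C: 2; E: 1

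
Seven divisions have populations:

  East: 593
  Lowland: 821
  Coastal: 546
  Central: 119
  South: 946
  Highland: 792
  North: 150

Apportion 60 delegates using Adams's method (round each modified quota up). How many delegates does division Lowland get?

12

Standard divisor 3967/60 ≈ 66.117; standard quotas: East 8.969, Lowland 12.417, Coastal 8.258, Central 1.800, South 14.308, Highland 11.979, North 2.269.
Rounding up gives 9, 13, 9, 2, 15, 12, 3 = 63 seats, so the divisor must be adjusted.
With modified divisor 70: modified quotas East 8.471, Lowland 11.729, Coastal 7.800, Central 1.700, South 13.514, Highland 11.314, North 2.143.
Rounding up: East 9, Lowland 12, Coastal 8, Central 2, South 14, Highland 12, North 3 (total 60).
Lowland receives 12.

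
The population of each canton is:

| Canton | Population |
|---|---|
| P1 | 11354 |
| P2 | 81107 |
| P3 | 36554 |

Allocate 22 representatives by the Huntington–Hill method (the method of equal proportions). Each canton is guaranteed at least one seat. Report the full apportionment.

P1 2, P2 14, P3 6

With divisor 5826: modified quotas P1 1.949, P2 13.922, P3 6.274.
Geometric-mean thresholds: P1 √(1·2)=1.414, P2 √(13·14)=13.491, P3 √(6·7)=6.481.
Each quota rounded against its threshold gives P1 2, P2 14, P3 6 (total 22).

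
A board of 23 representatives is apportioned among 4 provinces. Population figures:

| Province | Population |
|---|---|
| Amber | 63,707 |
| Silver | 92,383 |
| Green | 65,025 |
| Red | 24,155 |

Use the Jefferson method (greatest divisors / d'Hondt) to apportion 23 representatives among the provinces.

Standard divisor 245270/23 ≈ 10663.913; standard quotas: Amber 5.974, Silver 8.663, Green 6.098, Red 2.265.
Rounding down gives 5, 8, 6, 2 = 21 seats, so the divisor must be adjusted.
With modified divisor 9800: modified quotas Amber 6.501, Silver 9.427, Green 6.635, Red 2.465.
Rounding down: Amber 6, Silver 9, Green 6, Red 2 (total 23).

Amber=6, Silver=9, Green=6, Red=2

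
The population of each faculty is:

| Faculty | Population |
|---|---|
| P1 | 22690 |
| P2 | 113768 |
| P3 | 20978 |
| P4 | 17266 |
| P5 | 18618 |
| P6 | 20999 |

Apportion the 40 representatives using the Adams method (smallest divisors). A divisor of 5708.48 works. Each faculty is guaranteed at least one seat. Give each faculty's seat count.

P1 4, P2 20, P3 4, P4 4, P5 4, P6 4

With modified divisor 5708.48: modified quotas P1 3.975, P2 19.930, P3 3.675, P4 3.025, P5 3.261, P6 3.679.
Rounding up: P1 4, P2 20, P3 4, P4 4, P5 4, P6 4 (total 40).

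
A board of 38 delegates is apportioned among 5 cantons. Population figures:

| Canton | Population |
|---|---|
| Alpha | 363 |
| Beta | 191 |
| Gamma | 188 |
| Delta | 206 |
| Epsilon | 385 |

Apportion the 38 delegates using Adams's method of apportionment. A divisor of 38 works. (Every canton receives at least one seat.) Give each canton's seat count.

With modified divisor 38: modified quotas Alpha 9.553, Beta 5.026, Gamma 4.947, Delta 5.421, Epsilon 10.132.
Rounding up: Alpha 10, Beta 6, Gamma 5, Delta 6, Epsilon 11 (total 38).

Alpha 10, Beta 6, Gamma 5, Delta 6, Epsilon 11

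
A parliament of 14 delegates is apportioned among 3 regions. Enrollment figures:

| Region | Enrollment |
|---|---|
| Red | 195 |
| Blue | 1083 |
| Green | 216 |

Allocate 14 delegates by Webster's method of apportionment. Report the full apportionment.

Standard divisor 1494/14 ≈ 106.714; standard quotas: Red 1.827, Blue 10.149, Green 2.024.
Rounding to the nearest integer gives Red 2, Blue 10, Green 2 — total 14, matching the house size, so no adjustment is needed.

Red 2, Blue 10, Green 2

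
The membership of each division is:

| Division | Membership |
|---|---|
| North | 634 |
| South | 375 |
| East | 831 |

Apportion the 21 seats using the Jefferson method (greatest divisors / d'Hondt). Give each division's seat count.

North 7, South 4, East 10

Standard divisor 1840/21 ≈ 87.619; standard quotas: North 7.236, South 4.280, East 9.484.
Rounding down gives 7, 4, 9 = 20 seats, so the divisor must be adjusted.
With modified divisor 80: modified quotas North 7.925, South 4.688, East 10.387.
Rounding down: North 7, South 4, East 10 (total 21).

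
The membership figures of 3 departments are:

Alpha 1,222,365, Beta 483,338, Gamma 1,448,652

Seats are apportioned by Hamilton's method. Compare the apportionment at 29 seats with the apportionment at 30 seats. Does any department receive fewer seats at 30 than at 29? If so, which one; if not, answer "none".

Beta

At 29 seats: Alpha 11, Beta 5, Gamma 13.
At 30 seats: Alpha 12, Beta 4, Gamma 14.
Beta drops from 5 to 4.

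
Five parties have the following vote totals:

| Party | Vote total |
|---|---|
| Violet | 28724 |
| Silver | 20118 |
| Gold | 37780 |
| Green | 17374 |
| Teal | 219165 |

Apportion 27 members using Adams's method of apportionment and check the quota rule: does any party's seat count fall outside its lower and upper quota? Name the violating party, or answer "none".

Standard quotas: Violet 2.400, Silver 1.681, Gold 3.157, Green 1.452, Teal 18.311.
Adams allocation: Violet 3, Silver 2, Gold 3, Green 2, Teal 17.
Teal has quota 18.311 (lower 18, upper 19) but receives 17 — outside the quota interval.

Teal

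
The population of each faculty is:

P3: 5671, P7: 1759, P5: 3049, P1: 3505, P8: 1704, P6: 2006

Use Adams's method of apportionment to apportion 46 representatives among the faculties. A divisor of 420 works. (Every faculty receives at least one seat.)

With modified divisor 420: modified quotas P3 13.502, P7 4.188, P5 7.260, P1 8.345, P8 4.057, P6 4.776.
Rounding up: P3 14, P7 5, P5 8, P1 9, P8 5, P6 5 (total 46).

P3 14, P7 5, P5 8, P1 9, P8 5, P6 5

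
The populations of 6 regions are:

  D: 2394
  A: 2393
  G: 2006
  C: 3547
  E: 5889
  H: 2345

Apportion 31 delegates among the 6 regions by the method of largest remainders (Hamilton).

D 4, A 4, G 3, C 6, E 10, H 4

Total 18574; standard divisor 18574/31 ≈ 599.161.
Standard quotas: D 3.9956, A 3.9939, G 3.3480, C 5.9199, E 9.8287, H 3.9138.
Lower quotas: D 3, A 3, G 3, C 5, E 9, H 3 (sum 26, leaving 5 seats).
Remainders in descending order: D 0.9956, A 0.9939, C 0.9199, H 0.9138, E 0.8287, G 0.3480.
The surplus seats go to D, A, C, H, E.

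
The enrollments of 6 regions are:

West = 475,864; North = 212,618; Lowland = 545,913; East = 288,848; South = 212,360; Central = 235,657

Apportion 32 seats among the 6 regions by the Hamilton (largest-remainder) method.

West 8, North 3, Lowland 9, East 5, South 3, Central 4

The standard divisor is 1971260/32 ≈ 61601.875.
Standard quotas: West 7.7248, North 3.4515, Lowland 8.8620, East 4.6889, South 3.4473, Central 3.8255.
Lower quotas: West 7, North 3, Lowland 8, East 4, South 3, Central 3 (sum 28, leaving 4 seats).
Remainders in descending order: Lowland 0.8620, Central 0.8255, West 0.7248, East 0.6889, North 0.4515, South 0.4473.
The surplus seats go to Lowland, Central, West, East.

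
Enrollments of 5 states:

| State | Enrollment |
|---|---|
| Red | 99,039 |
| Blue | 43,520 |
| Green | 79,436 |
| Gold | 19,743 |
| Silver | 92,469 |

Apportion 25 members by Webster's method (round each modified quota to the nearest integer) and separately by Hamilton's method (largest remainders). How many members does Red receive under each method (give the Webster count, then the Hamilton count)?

Webster: Red 8, Blue 3, Green 6, Gold 1, Silver 7.
Hamilton: Red 7, Blue 3, Green 6, Gold 2, Silver 7.
Red gets 8 under Webster and 7 under Hamilton.

8 and 7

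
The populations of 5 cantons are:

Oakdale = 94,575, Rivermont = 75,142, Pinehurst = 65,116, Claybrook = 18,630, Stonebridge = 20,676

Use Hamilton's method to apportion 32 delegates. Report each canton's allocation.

The standard divisor is 274139/32 ≈ 8566.844.
Standard quotas: Oakdale 11.0397, Rivermont 8.7713, Pinehurst 7.6009, Claybrook 2.1747, Stonebridge 2.4135.
Lower quotas: Oakdale 11, Rivermont 8, Pinehurst 7, Claybrook 2, Stonebridge 2 (sum 30, leaving 2 seats).
Remainders in descending order: Rivermont 0.7713, Pinehurst 0.6009, Stonebridge 0.4135, Claybrook 0.1747, Oakdale 0.0397.
Largest remainders: Rivermont, Pinehurst receive the extra seats.

Oakdale=11, Rivermont=9, Pinehurst=8, Claybrook=2, Stonebridge=2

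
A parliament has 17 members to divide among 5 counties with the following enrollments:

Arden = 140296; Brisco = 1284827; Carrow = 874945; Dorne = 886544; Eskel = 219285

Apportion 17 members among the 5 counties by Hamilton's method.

Arden 1, Brisco 6, Carrow 4, Dorne 5, Eskel 1

Total 3405897; standard divisor 3405897/17 ≈ 200346.882.
Standard quotas: Arden 0.7003, Brisco 6.4130, Carrow 4.3672, Dorne 4.4250, Eskel 1.0945.
Lower quotas: Arden 0, Brisco 6, Carrow 4, Dorne 4, Eskel 1 (sum 15, leaving 2 seats).
Remainders in descending order: Arden 0.7003, Dorne 0.4250, Brisco 0.4130, Carrow 0.3672, Eskel 0.0945.
The surplus seats go to Arden, Dorne.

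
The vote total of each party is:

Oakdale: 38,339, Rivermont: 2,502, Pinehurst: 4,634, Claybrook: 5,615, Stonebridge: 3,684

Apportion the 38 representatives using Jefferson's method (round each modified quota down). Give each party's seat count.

Oakdale 28; Rivermont 1; Pinehurst 3; Claybrook 4; Stonebridge 2

Standard divisor 54774/38 ≈ 1441.421; standard quotas: Oakdale 26.598, Rivermont 1.736, Pinehurst 3.215, Claybrook 3.895, Stonebridge 2.556.
Rounding down gives 26, 1, 3, 3, 2 = 35 seats, so the divisor must be adjusted.
With modified divisor 1350: modified quotas Oakdale 28.399, Rivermont 1.853, Pinehurst 3.433, Claybrook 4.159, Stonebridge 2.729.
Rounding down: Oakdale 28, Rivermont 1, Pinehurst 3, Claybrook 4, Stonebridge 2 (total 38).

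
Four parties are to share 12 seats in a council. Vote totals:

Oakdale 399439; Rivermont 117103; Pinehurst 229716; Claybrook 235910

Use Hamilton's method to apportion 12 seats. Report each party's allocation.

The standard divisor is 982168/12 ≈ 81847.333.
Standard quotas: Oakdale 4.8803, Rivermont 1.4307, Pinehurst 2.8066, Claybrook 2.8823.
Lower quotas: Oakdale 4, Rivermont 1, Pinehurst 2, Claybrook 2 (sum 9, leaving 3 seats).
Remainders in descending order: Claybrook 0.8823, Oakdale 0.8803, Pinehurst 0.8066, Rivermont 0.4307.
The surplus seats go to Claybrook, Oakdale, Pinehurst.

Oakdale=5, Rivermont=1, Pinehurst=3, Claybrook=3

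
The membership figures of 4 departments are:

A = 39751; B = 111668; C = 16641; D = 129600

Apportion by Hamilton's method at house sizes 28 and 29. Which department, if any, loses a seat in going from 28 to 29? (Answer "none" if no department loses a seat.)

At 28 seats: A 4, B 10, C 2, D 12.
At 29 seats: A 4, B 11, C 1, D 13.
C drops from 2 to 1.

C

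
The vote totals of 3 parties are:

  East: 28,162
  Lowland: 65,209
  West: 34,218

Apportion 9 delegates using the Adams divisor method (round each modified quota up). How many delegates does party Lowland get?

4

Standard divisor 127589/9 ≈ 14176.556; standard quotas: East 1.987, Lowland 4.600, West 2.414.
Rounding up gives 2, 5, 3 = 10 seats, so the divisor must be adjusted.
With modified divisor 16700: modified quotas East 1.686, Lowland 3.905, West 2.049.
Rounding up: East 2, Lowland 4, West 3 (total 9).
Lowland receives 4.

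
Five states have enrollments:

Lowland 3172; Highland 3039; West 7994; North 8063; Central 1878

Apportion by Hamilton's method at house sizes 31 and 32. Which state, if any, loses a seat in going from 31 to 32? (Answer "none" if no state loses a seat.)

At 31 seats: Lowland 4, Highland 4, West 10, North 10, Central 3.
At 32 seats: Lowland 4, Highland 4, West 11, North 11, Central 2.
Central drops from 3 to 2.

Central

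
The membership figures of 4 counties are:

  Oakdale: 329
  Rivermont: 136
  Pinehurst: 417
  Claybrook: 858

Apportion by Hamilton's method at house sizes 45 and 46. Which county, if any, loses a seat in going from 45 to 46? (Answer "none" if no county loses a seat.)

Rivermont

At 45 seats: Oakdale 8, Rivermont 4, Pinehurst 11, Claybrook 22.
At 46 seats: Oakdale 9, Rivermont 3, Pinehurst 11, Claybrook 23.
Rivermont drops from 4 to 3.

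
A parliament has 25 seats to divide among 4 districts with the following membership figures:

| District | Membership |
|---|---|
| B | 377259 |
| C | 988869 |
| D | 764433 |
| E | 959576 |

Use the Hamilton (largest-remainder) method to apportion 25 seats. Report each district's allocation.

B: 3; C: 8; D: 6; E: 8

The standard divisor is 3090137/25 ≈ 123605.48.
Standard quotas: B 3.0521, C 8.0002, D 6.1845, E 7.7632.
Lower quotas: B 3, C 8, D 6, E 7 (sum 24, leaving 1 seat).
Remainders in descending order: E 0.7632, D 0.1845, B 0.0521, C 0.0002.
Largest remainder: E receives the extra seat.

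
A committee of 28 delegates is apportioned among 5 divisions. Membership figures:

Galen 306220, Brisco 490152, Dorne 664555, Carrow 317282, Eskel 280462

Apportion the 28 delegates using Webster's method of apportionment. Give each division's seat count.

Standard divisor 2058671/28 ≈ 73523.964; standard quotas: Galen 4.165, Brisco 6.667, Dorne 9.039, Carrow 4.315, Eskel 3.815.
Rounding to the nearest integer gives Galen 4, Brisco 7, Dorne 9, Carrow 4, Eskel 4 — total 28, matching the house size, so no adjustment is needed.

Galen 4, Brisco 7, Dorne 9, Carrow 4, Eskel 4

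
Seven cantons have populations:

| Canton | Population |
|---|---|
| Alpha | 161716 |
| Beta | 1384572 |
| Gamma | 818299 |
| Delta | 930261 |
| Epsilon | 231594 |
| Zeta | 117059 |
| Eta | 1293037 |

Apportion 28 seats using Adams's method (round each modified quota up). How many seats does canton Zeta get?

Standard divisor 4936538/28 ≈ 176304.929; standard quotas: Alpha 0.917, Beta 7.853, Gamma 4.641, Delta 5.276, Epsilon 1.314, Zeta 0.664, Eta 7.334.
Rounding up gives 1, 8, 5, 6, 2, 1, 8 = 31 seats, so the divisor must be adjusted.
With modified divisor 201200: modified quotas Alpha 0.804, Beta 6.882, Gamma 4.067, Delta 4.624, Epsilon 1.151, Zeta 0.582, Eta 6.427.
Rounding up: Alpha 1, Beta 7, Gamma 5, Delta 5, Epsilon 2, Zeta 1, Eta 7 (total 28).
Zeta receives 1.

1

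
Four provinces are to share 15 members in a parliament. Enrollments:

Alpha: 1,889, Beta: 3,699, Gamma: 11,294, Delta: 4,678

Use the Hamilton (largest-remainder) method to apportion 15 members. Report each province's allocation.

Alpha=1; Beta=3; Gamma=8; Delta=3

Total 21560; standard divisor 21560/15 ≈ 1437.333.
Standard quotas: Alpha 1.3142, Beta 2.5735, Gamma 7.8576, Delta 3.2546.
Lower quotas: Alpha 1, Beta 2, Gamma 7, Delta 3 (sum 13, leaving 2 seats).
Remainders in descending order: Gamma 0.8576, Beta 0.5735, Alpha 0.3142, Delta 0.2546.
Largest remainders: Gamma, Beta receive the extra seats.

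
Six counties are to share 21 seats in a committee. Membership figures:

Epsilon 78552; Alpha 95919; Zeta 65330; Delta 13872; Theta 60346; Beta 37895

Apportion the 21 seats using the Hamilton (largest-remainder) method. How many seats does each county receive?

The standard divisor is 351914/21 ≈ 16757.81.
Standard quotas: Epsilon 4.6875, Alpha 5.7238, Zeta 3.8985, Delta 0.8278, Theta 3.6011, Beta 2.2613.
Lower quotas: Epsilon 4, Alpha 5, Zeta 3, Delta 0, Theta 3, Beta 2 (sum 17, leaving 4 seats).
Remainders in descending order: Zeta 0.8985, Delta 0.8278, Alpha 0.7238, Epsilon 0.6875, Theta 0.6011, Beta 0.2613.
Largest remainders: Zeta, Delta, Alpha, Epsilon receive the extra seats.

Epsilon: 5, Alpha: 6, Zeta: 4, Delta: 1, Theta: 3, Beta: 2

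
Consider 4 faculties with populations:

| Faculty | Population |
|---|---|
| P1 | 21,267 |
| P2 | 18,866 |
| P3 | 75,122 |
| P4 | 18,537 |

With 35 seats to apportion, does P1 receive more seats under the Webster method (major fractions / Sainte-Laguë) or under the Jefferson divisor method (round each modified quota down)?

Webster: P1 6, P2 5, P3 19, P4 5.
Jefferson: P1 5, P2 5, P3 20, P4 5.
P1 gets 6 under Webster and 5 under Jefferson.

Webster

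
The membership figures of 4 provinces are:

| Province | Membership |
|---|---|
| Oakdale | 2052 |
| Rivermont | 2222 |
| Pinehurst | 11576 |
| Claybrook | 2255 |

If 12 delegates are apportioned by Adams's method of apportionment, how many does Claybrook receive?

Standard divisor 18105/12 ≈ 1508.75; standard quotas: Oakdale 1.360, Rivermont 1.473, Pinehurst 7.673, Claybrook 1.495.
Rounding up gives 2, 2, 8, 2 = 14 seats, so the divisor must be adjusted.
With modified divisor 2000: modified quotas Oakdale 1.026, Rivermont 1.111, Pinehurst 5.788, Claybrook 1.127.
Rounding up: Oakdale 2, Rivermont 2, Pinehurst 6, Claybrook 2 (total 12).
Claybrook receives 2.

2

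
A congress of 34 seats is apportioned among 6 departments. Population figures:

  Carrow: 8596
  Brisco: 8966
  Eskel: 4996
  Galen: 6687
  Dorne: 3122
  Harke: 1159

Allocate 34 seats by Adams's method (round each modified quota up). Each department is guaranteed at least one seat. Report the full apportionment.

Standard divisor 33526/34 ≈ 986.059; standard quotas: Carrow 8.718, Brisco 9.093, Eskel 5.067, Galen 6.782, Dorne 3.166, Harke 1.175.
Rounding up gives 9, 10, 6, 7, 4, 2 = 38 seats, so the divisor must be adjusted.
With modified divisor 1100: modified quotas Carrow 7.815, Brisco 8.151, Eskel 4.542, Galen 6.079, Dorne 2.838, Harke 1.054.
Rounding up: Carrow 8, Brisco 9, Eskel 5, Galen 7, Dorne 3, Harke 2 (total 34).

Carrow=8; Brisco=9; Eskel=5; Galen=7; Dorne=3; Harke=2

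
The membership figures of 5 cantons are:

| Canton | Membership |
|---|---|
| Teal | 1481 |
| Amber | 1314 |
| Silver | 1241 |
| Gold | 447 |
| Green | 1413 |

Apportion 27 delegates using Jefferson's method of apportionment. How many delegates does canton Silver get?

Standard divisor 5896/27 ≈ 218.37; standard quotas: Teal 6.782, Amber 6.017, Silver 5.683, Gold 2.047, Green 6.471.
Rounding down gives 6, 6, 5, 2, 6 = 25 seats, so the divisor must be adjusted.
With modified divisor 204: modified quotas Teal 7.260, Amber 6.441, Silver 6.083, Gold 2.191, Green 6.926.
Rounding down: Teal 7, Amber 6, Silver 6, Gold 2, Green 6 (total 27).
Silver receives 6.

6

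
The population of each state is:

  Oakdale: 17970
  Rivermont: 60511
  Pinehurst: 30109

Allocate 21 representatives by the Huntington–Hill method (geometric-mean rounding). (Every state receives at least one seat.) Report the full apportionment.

Oakdale 3, Rivermont 12, Pinehurst 6

With divisor 5227: modified quotas Oakdale 3.438, Rivermont 11.577, Pinehurst 5.760.
Geometric-mean thresholds: Oakdale √(3·4)=3.464, Rivermont √(11·12)=11.489, Pinehurst √(5·6)=5.477.
Each quota rounded against its threshold gives Oakdale 3, Rivermont 12, Pinehurst 6 (total 21).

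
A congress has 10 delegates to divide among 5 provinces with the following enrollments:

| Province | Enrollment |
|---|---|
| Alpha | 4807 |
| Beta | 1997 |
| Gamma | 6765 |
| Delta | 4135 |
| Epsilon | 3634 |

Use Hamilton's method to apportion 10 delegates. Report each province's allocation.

Total 21338; standard divisor 21338/10 ≈ 2133.8.
Standard quotas: Alpha 2.2528, Beta 0.9359, Gamma 3.1704, Delta 1.9379, Epsilon 1.7031.
Lower quotas: Alpha 2, Beta 0, Gamma 3, Delta 1, Epsilon 1 (sum 7, leaving 3 seats).
Remainders in descending order: Delta 0.9379, Beta 0.9359, Epsilon 0.7031, Alpha 0.2528, Gamma 0.1704.
Largest remainders: Delta, Beta, Epsilon receive the extra seats.

Alpha 2, Beta 1, Gamma 3, Delta 2, Epsilon 2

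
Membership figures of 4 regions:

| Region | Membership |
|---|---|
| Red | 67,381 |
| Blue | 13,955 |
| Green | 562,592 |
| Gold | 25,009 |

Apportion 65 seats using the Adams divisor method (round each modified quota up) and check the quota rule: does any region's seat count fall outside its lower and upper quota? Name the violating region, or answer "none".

Standard quotas: Red 6.547, Blue 1.356, Green 54.667, Gold 2.430.
Adams allocation: Red 7, Blue 2, Green 53, Gold 3.
Green has quota 54.667 (lower 54, upper 55) but receives 53 — outside the quota interval.

Green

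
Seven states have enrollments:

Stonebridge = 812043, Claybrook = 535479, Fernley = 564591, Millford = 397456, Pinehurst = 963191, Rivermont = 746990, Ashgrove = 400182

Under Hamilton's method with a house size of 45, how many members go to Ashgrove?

The standard divisor is 4419932/45 ≈ 98220.711.
Standard quotas: Stonebridge 8.2675, Claybrook 5.4518, Fernley 5.7482, Millford 4.0466, Pinehurst 9.8064, Rivermont 7.6052, Ashgrove 4.0743.
Lower quotas: Stonebridge 8, Claybrook 5, Fernley 5, Millford 4, Pinehurst 9, Rivermont 7, Ashgrove 4 (sum 42, leaving 3 seats).
Remainders in descending order: Pinehurst 0.8064, Fernley 0.7482, Rivermont 0.6052, Claybrook 0.4518, Stonebridge 0.2675, Ashgrove 0.0743, Millford 0.0466.
The surplus seats go to Pinehurst, Fernley, Rivermont.
Ashgrove receives 4.

4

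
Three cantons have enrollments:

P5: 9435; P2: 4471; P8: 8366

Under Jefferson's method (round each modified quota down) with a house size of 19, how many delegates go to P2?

4

Standard divisor 22272/19 ≈ 1172.211; standard quotas: P5 8.049, P2 3.814, P8 7.137.
Rounding down gives 8, 3, 7 = 18 seats, so the divisor must be adjusted.
With modified divisor 1100: modified quotas P5 8.577, P2 4.065, P8 7.605.
Rounding down: P5 8, P2 4, P8 7 (total 19).
P2 receives 4.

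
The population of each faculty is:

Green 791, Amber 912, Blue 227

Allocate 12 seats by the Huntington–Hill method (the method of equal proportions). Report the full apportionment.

Green: 5, Amber: 6, Blue: 1

With divisor 164: modified quotas Green 4.823, Amber 5.561, Blue 1.384.
Geometric-mean thresholds: Green √(4·5)=4.472, Amber √(5·6)=5.477, Blue √(1·2)=1.414.
Each quota rounded against its threshold gives Green 5, Amber 6, Blue 1 (total 12).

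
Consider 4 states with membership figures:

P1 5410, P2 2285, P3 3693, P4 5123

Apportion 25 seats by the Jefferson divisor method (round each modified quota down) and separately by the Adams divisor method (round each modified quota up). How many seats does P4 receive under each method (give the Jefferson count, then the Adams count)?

Jefferson: P1 8, P2 3, P3 6, P4 8.
Adams: P1 8, P2 4, P3 6, P4 7.
P4 gets 8 under Jefferson and 7 under Adams.

8 and 7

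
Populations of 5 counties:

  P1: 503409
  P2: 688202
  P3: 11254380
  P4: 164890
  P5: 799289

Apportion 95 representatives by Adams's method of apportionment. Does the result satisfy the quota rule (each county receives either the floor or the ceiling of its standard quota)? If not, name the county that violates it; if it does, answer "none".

P3

Standard quotas: P1 3.566, P2 4.875, P3 79.728, P4 1.168, P5 5.662.
Adams allocation: P1 4, P2 5, P3 78, P4 2, P5 6.
P3 has quota 79.728 (lower 79, upper 80) but receives 78 — outside the quota interval.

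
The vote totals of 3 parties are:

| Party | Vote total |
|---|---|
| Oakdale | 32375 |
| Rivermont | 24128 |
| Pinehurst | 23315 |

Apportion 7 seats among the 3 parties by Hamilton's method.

Total 79818; standard divisor 79818/7 ≈ 11402.571.
Standard quotas: Oakdale 2.8393, Rivermont 2.1160, Pinehurst 2.0447.
Lower quotas: Oakdale 2, Rivermont 2, Pinehurst 2 (sum 6, leaving 1 seat).
Remainders in descending order: Oakdale 0.8393, Rivermont 0.1160, Pinehurst 0.0447.
Largest remainder: Oakdale receives the extra seat.

Oakdale=3, Rivermont=2, Pinehurst=2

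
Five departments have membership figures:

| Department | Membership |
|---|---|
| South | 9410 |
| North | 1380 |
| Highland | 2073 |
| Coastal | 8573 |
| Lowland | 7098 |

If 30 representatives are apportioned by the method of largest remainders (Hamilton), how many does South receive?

10

Total 28534; standard divisor 28534/30 ≈ 951.133.
Standard quotas: South 9.8935, North 1.4509, Highland 2.1795, Coastal 9.0135, Lowland 7.4627.
Lower quotas: South 9, North 1, Highland 2, Coastal 9, Lowland 7 (sum 28, leaving 2 seats).
Remainders in descending order: South 0.8935, Lowland 0.4627, North 0.4509, Highland 0.1795, Coastal 0.0135.
Largest remainders: South, Lowland receive the extra seats.
South receives 10.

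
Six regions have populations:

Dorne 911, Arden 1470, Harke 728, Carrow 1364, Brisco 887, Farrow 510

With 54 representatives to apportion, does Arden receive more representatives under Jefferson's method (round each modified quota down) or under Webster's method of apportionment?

Jefferson: Dorne 8, Arden 14, Harke 7, Carrow 13, Brisco 8, Farrow 4.
Webster: Dorne 8, Arden 13, Harke 7, Carrow 13, Brisco 8, Farrow 5.
Arden gets 14 under Jefferson and 13 under Webster.

Jefferson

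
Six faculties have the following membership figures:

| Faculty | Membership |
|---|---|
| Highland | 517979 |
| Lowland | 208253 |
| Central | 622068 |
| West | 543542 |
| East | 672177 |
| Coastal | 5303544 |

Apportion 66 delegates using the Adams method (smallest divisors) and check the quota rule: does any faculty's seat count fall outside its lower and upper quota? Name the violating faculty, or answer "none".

Standard quotas: Highland 4.345, Lowland 1.747, Central 5.218, West 4.560, East 5.639, Coastal 44.491.
Adams allocation: Highland 5, Lowland 2, Central 5, West 5, East 6, Coastal 43.
Coastal has quota 44.491 (lower 44, upper 45) but receives 43 — outside the quota interval.

Coastal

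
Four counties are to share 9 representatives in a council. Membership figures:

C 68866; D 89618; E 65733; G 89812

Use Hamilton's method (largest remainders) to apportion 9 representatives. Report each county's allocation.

C 2, D 2, E 2, G 3

The standard divisor is 314029/9 ≈ 34892.111.
Standard quotas: C 1.9737, D 2.5684, E 1.8839, G 2.5740.
Lower quotas: C 1, D 2, E 1, G 2 (sum 6, leaving 3 seats).
Remainders in descending order: C 0.9737, E 0.8839, G 0.5740, D 0.5684.
The surplus seats go to C, E, G.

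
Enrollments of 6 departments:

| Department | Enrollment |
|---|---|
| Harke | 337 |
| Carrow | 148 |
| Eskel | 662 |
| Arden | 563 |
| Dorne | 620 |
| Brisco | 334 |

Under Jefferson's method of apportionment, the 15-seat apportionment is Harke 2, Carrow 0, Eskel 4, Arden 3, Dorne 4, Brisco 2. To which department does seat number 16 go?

Carrow

Priority for the next seat is population ÷ (current seats + 1).
Priorities: Harke 112.333, Carrow 148.000, Eskel 132.400, Arden 140.750, Dorne 124.000, Brisco 111.333.
Highest priority: Carrow.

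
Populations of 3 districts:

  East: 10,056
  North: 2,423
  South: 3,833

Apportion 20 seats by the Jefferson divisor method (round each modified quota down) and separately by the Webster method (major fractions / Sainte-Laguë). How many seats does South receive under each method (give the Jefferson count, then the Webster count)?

4 and 5

Jefferson: East 13, North 3, South 4.
Webster: East 12, North 3, South 5.
South gets 4 under Jefferson and 5 under Webster.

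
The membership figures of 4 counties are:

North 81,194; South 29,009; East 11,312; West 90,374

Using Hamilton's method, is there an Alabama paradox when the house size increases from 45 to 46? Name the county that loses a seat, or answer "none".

East

At 45 seats: North 17, South 6, East 3, West 19.
At 46 seats: North 18, South 6, East 2, West 20.
East drops from 3 to 2.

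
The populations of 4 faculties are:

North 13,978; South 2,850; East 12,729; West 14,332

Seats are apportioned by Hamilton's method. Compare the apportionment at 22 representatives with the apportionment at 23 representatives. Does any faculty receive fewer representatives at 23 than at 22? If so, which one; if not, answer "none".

At 22 seats: North 7, South 2, East 6, West 7.
At 23 seats: North 7, South 1, East 7, West 8.
South drops from 2 to 1.

South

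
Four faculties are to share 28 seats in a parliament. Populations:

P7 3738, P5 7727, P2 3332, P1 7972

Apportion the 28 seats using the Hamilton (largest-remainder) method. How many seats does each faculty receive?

The standard divisor is 22769/28 ≈ 813.179.
Standard quotas: P7 4.5968, P5 9.5022, P2 4.0975, P1 9.8035.
Lower quotas: P7 4, P5 9, P2 4, P1 9 (sum 26, leaving 2 seats).
Remainders in descending order: P1 0.8035, P7 0.5968, P5 0.5022, P2 0.0975.
Largest remainders: P1, P7 receive the extra seats.

P7: 5; P5: 9; P2: 4; P1: 10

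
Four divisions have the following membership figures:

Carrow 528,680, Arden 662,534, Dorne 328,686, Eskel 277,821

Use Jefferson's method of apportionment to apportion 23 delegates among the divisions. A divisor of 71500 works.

Carrow=7, Arden=9, Dorne=4, Eskel=3

With modified divisor 71500: modified quotas Carrow 7.394, Arden 9.266, Dorne 4.597, Eskel 3.886.
Rounding down: Carrow 7, Arden 9, Dorne 4, Eskel 3 (total 23).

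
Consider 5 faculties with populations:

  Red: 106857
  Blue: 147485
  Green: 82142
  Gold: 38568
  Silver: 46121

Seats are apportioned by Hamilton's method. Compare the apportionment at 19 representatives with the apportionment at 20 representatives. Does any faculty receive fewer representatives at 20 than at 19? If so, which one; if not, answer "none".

At 19 seats: Red 5, Blue 6, Green 4, Gold 2, Silver 2.
At 20 seats: Red 5, Blue 7, Green 4, Gold 2, Silver 2.
No faculty's allocation decreased.

none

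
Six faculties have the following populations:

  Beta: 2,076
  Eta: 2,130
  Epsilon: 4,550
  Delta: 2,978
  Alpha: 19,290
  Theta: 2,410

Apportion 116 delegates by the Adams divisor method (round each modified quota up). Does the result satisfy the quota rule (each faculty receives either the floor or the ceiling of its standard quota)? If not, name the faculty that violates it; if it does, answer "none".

Standard quotas: Beta 7.203, Eta 7.390, Epsilon 15.786, Delta 10.332, Alpha 66.927, Theta 8.362.
Adams allocation: Beta 7, Eta 8, Epsilon 16, Delta 11, Alpha 65, Theta 9.
Alpha has quota 66.927 (lower 66, upper 67) but receives 65 — outside the quota interval.

Alpha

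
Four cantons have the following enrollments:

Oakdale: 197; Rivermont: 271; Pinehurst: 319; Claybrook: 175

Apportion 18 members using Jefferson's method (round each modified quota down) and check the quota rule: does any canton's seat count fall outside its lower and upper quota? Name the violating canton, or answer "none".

none

Standard quotas: Oakdale 3.686, Rivermont 5.071, Pinehurst 5.969, Claybrook 3.274.
Jefferson allocation: Oakdale 4, Rivermont 5, Pinehurst 6, Claybrook 3.
Every allocation lies between the lower and upper quota.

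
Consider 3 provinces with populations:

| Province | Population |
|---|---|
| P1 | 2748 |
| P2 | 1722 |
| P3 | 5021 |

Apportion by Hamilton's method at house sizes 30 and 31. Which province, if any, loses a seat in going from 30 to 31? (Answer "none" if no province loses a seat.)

none

At 30 seats: P1 9, P2 5, P3 16.
At 31 seats: P1 9, P2 6, P3 16.
No province's allocation decreased.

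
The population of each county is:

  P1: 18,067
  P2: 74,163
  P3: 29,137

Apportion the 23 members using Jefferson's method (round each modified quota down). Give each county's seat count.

Standard divisor 121367/23 ≈ 5276.826; standard quotas: P1 3.424, P2 14.054, P3 5.522.
Rounding down gives 3, 14, 5 = 22 seats, so the divisor must be adjusted.
With modified divisor 4900: modified quotas P1 3.687, P2 15.135, P3 5.946.
Rounding down: P1 3, P2 15, P3 5 (total 23).

P1 3, P2 15, P3 5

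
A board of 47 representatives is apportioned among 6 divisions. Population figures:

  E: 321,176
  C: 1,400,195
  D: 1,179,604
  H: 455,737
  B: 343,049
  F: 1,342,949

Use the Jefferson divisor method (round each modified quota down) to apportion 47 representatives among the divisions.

Standard divisor 5042710/47 ≈ 107291.702; standard quotas: E 2.993, C 13.050, D 10.994, H 4.248, B 3.197, F 12.517.
Rounding down gives 2, 13, 10, 4, 3, 12 = 44 seats, so the divisor must be adjusted.
With modified divisor 101700: modified quotas E 3.158, C 13.768, D 11.599, H 4.481, B 3.373, F 13.205.
Rounding down: E 3, C 13, D 11, H 4, B 3, F 13 (total 47).

E: 3; C: 13; D: 11; H: 4; B: 3; F: 13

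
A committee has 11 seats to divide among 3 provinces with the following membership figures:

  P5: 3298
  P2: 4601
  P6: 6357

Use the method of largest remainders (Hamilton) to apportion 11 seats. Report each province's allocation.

Standard divisor: 14256 ÷ 11 = 1296.
Standard quotas: P5 2.5448, P2 3.5502, P6 4.9051.
Lower quotas: P5 2, P2 3, P6 4 (sum 9, leaving 2 seats).
Remainders in descending order: P6 0.9051, P2 0.5502, P5 0.5448.
Largest remainders: P6, P2 receive the extra seats.

P5=2, P2=4, P6=5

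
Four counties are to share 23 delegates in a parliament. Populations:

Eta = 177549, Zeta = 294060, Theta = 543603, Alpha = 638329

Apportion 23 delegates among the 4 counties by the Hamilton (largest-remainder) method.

Eta: 2; Zeta: 4; Theta: 8; Alpha: 9

The standard divisor is 1653541/23 ≈ 71893.087.
Standard quotas: Eta 2.4696, Zeta 4.0902, Theta 7.5613, Alpha 8.8789.
Lower quotas: Eta 2, Zeta 4, Theta 7, Alpha 8 (sum 21, leaving 2 seats).
Remainders in descending order: Alpha 0.8789, Theta 0.5613, Eta 0.4696, Zeta 0.0902.
The surplus seats go to Alpha, Theta.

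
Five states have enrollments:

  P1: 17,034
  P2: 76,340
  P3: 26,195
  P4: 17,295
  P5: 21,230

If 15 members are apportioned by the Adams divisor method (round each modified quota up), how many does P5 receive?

Standard divisor 158094/15 ≈ 10539.6; standard quotas: P1 1.616, P2 7.243, P3 2.485, P4 1.641, P5 2.014.
Rounding up gives 2, 8, 3, 2, 3 = 18 seats, so the divisor must be adjusted.
With modified divisor 12900: modified quotas P1 1.320, P2 5.918, P3 2.031, P4 1.341, P5 1.646.
Rounding up: P1 2, P2 6, P3 3, P4 2, P5 2 (total 15).
P5 receives 2.

2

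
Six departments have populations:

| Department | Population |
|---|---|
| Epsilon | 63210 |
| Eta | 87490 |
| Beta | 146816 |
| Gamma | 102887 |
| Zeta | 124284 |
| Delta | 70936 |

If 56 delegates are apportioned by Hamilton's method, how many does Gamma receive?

The standard divisor is 595623/56 ≈ 10636.125.
Standard quotas: Epsilon 5.9430, Eta 8.2257, Beta 13.8035, Gamma 9.6734, Zeta 11.6851, Delta 6.6693.
Lower quotas: Epsilon 5, Eta 8, Beta 13, Gamma 9, Zeta 11, Delta 6 (sum 52, leaving 4 seats).
Remainders in descending order: Epsilon 0.9430, Beta 0.8035, Zeta 0.6851, Gamma 0.6734, Delta 0.6693, Eta 0.2257.
Largest remainders: Epsilon, Beta, Zeta, Gamma receive the extra seats.
Gamma receives 10.

10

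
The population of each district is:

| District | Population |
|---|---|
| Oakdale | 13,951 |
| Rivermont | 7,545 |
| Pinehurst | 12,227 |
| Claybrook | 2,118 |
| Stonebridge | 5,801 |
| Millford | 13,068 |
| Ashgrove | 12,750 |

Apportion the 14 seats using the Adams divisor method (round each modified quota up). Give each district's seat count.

Oakdale: 3, Rivermont: 2, Pinehurst: 2, Claybrook: 1, Stonebridge: 1, Millford: 3, Ashgrove: 2

Standard divisor 67460/14 ≈ 4818.571; standard quotas: Oakdale 2.895, Rivermont 1.566, Pinehurst 2.537, Claybrook 0.440, Stonebridge 1.204, Millford 2.712, Ashgrove 2.646.
Rounding up gives 3, 2, 3, 1, 2, 3, 3 = 17 seats, so the divisor must be adjusted.
With modified divisor 6450: modified quotas Oakdale 2.163, Rivermont 1.170, Pinehurst 1.896, Claybrook 0.328, Stonebridge 0.899, Millford 2.026, Ashgrove 1.977.
Rounding up: Oakdale 3, Rivermont 2, Pinehurst 2, Claybrook 1, Stonebridge 1, Millford 3, Ashgrove 2 (total 14).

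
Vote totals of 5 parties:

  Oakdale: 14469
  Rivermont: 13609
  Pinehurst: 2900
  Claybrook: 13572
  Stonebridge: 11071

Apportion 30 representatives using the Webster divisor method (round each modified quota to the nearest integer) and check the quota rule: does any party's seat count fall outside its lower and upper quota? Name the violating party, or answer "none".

none

Standard quotas: Oakdale 7.804, Rivermont 7.340, Pinehurst 1.564, Claybrook 7.320, Stonebridge 5.971.
Webster allocation: Oakdale 8, Rivermont 7, Pinehurst 2, Claybrook 7, Stonebridge 6.
Every allocation lies between the lower and upper quota.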